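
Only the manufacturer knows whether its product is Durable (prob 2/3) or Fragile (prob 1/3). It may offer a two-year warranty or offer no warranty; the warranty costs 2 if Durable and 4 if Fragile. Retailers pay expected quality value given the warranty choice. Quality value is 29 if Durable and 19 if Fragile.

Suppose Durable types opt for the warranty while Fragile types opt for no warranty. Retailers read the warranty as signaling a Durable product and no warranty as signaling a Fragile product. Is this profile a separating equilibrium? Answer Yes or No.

No

Under these beliefs, the warranty earns price 29 and no warranty earns price 19.
Durable: the warranty nets 29 − 2 = 27; no warranty nets 19. Durable prefers the warranty.
Fragile: the warranty nets 29 − 4 = 25; no warranty nets 19. Fragile would deviate to the warranty.
Fragile has a profitable deviation, so the profile is not an equilibrium.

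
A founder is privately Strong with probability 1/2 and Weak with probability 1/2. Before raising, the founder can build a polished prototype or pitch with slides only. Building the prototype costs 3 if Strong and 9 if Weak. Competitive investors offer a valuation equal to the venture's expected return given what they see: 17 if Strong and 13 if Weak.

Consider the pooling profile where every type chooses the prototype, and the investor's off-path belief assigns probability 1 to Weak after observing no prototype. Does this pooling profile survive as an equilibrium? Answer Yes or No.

No

On path, the investor holds the prior and pays 1/2·17 + 1/2·13 = 15. Off path (no prototype), believing Weak, it pays 13.
Strong: the prototype nets 15 − 3 = 12; no prototype nets 13. Strong would deviate.
Weak: the prototype nets 15 − 9 = 6; no prototype nets 13. Weak would deviate.
A type deviates, so pooling fails.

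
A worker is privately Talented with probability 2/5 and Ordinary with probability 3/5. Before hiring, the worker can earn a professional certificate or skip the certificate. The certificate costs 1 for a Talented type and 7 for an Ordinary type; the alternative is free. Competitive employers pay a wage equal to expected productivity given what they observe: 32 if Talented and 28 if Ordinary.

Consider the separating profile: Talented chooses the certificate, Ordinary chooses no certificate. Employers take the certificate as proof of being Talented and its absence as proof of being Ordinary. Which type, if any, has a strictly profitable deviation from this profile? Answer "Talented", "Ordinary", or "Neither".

Neither

The certificate pays 32; no certificate pays 28.
Talented: assigned the certificate, nets 32 − 1 = 31; deviating to no certificate nets 28.
Ordinary: assigned no certificate, nets 28; deviating to the certificate nets 32 − 7 = 25.
Both types strictly prefer their assigned action; no profitable deviation.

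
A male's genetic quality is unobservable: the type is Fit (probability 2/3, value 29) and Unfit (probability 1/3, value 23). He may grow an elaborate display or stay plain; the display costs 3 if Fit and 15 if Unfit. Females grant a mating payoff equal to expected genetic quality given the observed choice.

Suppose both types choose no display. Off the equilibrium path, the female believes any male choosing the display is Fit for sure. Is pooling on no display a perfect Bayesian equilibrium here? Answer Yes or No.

Yes

On path, the female holds the prior and pays 2/3·29 + 1/3·23 = 27. Off path (the display), believing Fit, it pays 29.
Fit: no display nets 27; the display nets 29 − 3 = 26. Fit stays.
Unfit: no display nets 27; the display nets 29 − 15 = 14. Unfit stays.
No type deviates, so pooling is sustained.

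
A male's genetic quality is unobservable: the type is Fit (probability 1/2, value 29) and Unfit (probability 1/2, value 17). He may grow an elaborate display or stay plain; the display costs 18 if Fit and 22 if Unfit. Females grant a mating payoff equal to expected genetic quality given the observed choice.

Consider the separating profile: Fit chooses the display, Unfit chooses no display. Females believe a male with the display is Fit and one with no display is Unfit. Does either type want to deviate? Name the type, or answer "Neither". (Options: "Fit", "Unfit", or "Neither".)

Fit

The display pays 29; no display pays 17.
Fit: assigned the display, nets 29 − 18 = 11; deviating to no display nets 17.
Unfit: assigned no display, nets 17; deviating to the display nets 29 − 22 = 7.
The Fit type gains 6 by deviating.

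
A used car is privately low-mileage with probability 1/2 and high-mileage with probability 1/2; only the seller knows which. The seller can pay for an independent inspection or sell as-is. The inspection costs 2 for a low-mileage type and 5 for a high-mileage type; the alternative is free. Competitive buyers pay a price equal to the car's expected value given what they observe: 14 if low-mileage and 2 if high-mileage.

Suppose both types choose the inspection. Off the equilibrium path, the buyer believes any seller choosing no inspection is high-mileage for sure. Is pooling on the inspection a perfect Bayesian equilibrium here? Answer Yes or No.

On path, the buyer holds the prior and pays 1/2·14 + 1/2·2 = 8. Off path (no inspection), believing high-mileage, it pays 2.
low-mileage: the inspection nets 8 − 2 = 6; no inspection nets 2. low-mileage stays.
high-mileage: the inspection nets 8 − 5 = 3; no inspection nets 2. high-mileage stays.
No type deviates, so pooling is sustained.

Yes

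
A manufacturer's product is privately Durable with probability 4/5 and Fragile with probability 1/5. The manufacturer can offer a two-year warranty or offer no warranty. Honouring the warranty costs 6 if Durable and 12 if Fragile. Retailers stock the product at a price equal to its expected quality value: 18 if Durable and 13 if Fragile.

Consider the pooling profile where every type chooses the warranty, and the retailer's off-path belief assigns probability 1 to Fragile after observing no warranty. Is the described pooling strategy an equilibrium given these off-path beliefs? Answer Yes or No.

On path, the retailer holds the prior and pays 4/5·18 + 1/5·13 = 17. Off path (no warranty), believing Fragile, it pays 13.
Durable: the warranty nets 17 − 6 = 11; no warranty nets 13. Durable would deviate.
Fragile: the warranty nets 17 − 12 = 5; no warranty nets 13. Fragile would deviate.
A type deviates, so pooling fails.

No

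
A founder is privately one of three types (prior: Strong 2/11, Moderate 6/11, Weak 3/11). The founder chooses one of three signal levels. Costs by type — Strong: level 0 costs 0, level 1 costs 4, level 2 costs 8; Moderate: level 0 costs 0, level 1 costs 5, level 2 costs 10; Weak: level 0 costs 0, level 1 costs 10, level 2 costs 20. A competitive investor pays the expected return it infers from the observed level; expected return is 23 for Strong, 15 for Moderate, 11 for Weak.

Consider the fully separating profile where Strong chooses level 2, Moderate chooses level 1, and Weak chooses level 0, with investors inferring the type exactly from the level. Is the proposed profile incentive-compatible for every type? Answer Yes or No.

No

Separating valuations: level 2 → 23, level 1 → 15, level 0 → 11.
Strong (assigned level 2): level 0: 11 − 0 = 11; level 1: 15 − 4 = 11; level 2: 23 − 8 = 15. Strong stays.
Moderate (assigned level 1): level 0: 11 − 0 = 11; level 1: 15 − 5 = 10; level 2: 23 − 10 = 13. Moderate prefers level 2.
Weak (assigned level 0): level 0: 11 − 0 = 11; level 1: 15 − 10 = 5; level 2: 23 − 20 = 3. Weak stays.
At least one type deviates; the separating profile fails.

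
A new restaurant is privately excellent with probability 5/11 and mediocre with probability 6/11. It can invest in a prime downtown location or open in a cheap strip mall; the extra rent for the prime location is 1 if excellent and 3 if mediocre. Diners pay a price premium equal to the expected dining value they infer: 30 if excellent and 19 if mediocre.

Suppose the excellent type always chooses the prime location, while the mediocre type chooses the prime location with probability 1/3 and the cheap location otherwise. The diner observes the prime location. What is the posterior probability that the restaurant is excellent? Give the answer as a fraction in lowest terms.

5/7

P(the prime location) = (5/11)·1 + (6/11)·(1/3) = 7/11.
By Bayes' rule, P(excellent | the prime location) = (5/11) / (7/11) = 5/7.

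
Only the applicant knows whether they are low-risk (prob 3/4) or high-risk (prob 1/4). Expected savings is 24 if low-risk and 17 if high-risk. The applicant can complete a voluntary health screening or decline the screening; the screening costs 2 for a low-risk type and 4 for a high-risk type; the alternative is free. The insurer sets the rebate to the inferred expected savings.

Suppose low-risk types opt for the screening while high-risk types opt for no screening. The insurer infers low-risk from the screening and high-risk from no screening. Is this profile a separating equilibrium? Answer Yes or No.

No

Under these beliefs, the screening earns rebate 24 and no screening earns rebate 17.
low-risk: the screening nets 24 − 2 = 22; no screening nets 17. low-risk prefers the screening.
high-risk: the screening nets 24 − 4 = 20; no screening nets 17. high-risk would deviate to the screening.
high-risk has a profitable deviation, so the profile is not an equilibrium.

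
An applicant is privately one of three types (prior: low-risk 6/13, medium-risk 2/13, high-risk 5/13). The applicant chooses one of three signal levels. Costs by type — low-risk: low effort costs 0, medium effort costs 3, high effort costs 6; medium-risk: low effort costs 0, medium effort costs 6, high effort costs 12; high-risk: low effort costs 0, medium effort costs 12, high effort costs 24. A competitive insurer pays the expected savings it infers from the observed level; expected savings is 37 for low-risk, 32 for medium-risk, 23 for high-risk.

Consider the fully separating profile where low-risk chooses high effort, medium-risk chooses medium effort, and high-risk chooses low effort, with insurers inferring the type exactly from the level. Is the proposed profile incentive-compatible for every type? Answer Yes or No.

Separating rebates: high effort → 37, medium effort → 32, low effort → 23.
low-risk (assigned high effort): low effort: 23 − 0 = 23; medium effort: 32 − 3 = 29; high effort: 37 − 6 = 31. low-risk stays.
medium-risk (assigned medium effort): low effort: 23 − 0 = 23; medium effort: 32 − 6 = 26; high effort: 37 − 12 = 25. medium-risk stays.
high-risk (assigned low effort): low effort: 23 − 0 = 23; medium effort: 32 − 12 = 20; high effort: 37 − 24 = 13. high-risk stays.
Every type prefers its assigned level; separation holds.

Yes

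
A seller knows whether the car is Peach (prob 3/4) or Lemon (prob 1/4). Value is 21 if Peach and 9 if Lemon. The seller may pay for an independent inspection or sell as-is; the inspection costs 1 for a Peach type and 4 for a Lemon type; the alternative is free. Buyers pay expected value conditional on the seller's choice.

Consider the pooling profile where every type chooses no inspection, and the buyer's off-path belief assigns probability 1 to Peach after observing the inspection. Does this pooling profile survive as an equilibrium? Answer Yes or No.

On path, the buyer holds the prior and pays 3/4·21 + 1/4·9 = 18. Off path (the inspection), believing Peach, it pays 21.
Peach: no inspection nets 18; the inspection nets 21 − 1 = 20. Peach would deviate.
Lemon: no inspection nets 18; the inspection nets 21 − 4 = 17. Lemon stays.
A type deviates, so pooling fails.

No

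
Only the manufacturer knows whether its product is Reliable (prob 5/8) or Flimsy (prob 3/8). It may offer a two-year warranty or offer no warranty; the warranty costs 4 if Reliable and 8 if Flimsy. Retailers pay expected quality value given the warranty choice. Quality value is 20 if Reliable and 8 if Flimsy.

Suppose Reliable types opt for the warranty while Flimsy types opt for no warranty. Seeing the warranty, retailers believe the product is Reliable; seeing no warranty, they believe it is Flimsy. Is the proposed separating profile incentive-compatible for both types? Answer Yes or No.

Under these beliefs, the warranty earns price 20 and no warranty earns price 8.
Reliable: the warranty nets 20 − 4 = 16; no warranty nets 8. Reliable prefers the warranty.
Flimsy: the warranty nets 20 − 8 = 12; no warranty nets 8. Flimsy would deviate to the warranty.
Flimsy has a profitable deviation, so the profile is not an equilibrium.

No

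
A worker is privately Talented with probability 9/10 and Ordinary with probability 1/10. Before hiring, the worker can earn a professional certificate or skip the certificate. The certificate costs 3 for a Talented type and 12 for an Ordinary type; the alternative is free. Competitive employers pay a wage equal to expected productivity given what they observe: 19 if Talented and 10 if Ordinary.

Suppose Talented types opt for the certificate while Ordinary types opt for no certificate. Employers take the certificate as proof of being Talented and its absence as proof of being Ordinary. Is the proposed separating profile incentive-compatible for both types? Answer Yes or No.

Under these beliefs, the certificate earns wage 19 and no certificate earns wage 10.
Talented: the certificate nets 19 − 3 = 16; no certificate nets 10. Talented prefers the certificate.
Ordinary: the certificate nets 19 − 12 = 7; no certificate nets 10. Ordinary prefers no certificate.
Neither type deviates, so the separating profile is an equilibrium.

Yes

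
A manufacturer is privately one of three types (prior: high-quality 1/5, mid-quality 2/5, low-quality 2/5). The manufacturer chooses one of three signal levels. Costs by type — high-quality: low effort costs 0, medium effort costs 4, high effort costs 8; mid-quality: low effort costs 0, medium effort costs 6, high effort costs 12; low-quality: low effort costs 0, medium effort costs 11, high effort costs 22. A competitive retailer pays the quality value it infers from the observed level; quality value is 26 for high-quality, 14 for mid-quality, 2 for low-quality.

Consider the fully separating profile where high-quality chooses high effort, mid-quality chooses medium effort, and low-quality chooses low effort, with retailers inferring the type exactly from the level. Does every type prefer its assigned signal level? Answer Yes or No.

Separating prices: high effort → 26, medium effort → 14, low effort → 2.
high-quality (assigned high effort): low effort: 2 − 0 = 2; medium effort: 14 − 4 = 10; high effort: 26 − 8 = 18. high-quality stays.
mid-quality (assigned medium effort): low effort: 2 − 0 = 2; medium effort: 14 − 6 = 8; high effort: 26 − 12 = 14. mid-quality prefers high effort.
low-quality (assigned low effort): low effort: 2 − 0 = 2; medium effort: 14 − 11 = 3; high effort: 26 − 22 = 4. low-quality prefers high effort.
At least one type deviates; the separating profile fails.

No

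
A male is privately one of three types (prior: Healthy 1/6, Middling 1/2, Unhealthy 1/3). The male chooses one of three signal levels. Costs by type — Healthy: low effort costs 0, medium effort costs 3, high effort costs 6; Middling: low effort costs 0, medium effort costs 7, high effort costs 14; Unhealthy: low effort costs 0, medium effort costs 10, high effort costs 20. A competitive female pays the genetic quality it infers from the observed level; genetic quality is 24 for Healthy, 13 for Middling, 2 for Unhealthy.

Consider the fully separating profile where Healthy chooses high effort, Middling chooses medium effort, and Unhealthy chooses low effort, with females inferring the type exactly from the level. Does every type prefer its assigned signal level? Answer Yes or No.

Separating mating payoffs: high effort → 24, medium effort → 13, low effort → 2.
Healthy (assigned high effort): low effort: 2 − 0 = 2; medium effort: 13 − 3 = 10; high effort: 24 − 6 = 18. Healthy stays.
Middling (assigned medium effort): low effort: 2 − 0 = 2; medium effort: 13 − 7 = 6; high effort: 24 − 14 = 10. Middling prefers high effort.
Unhealthy (assigned low effort): low effort: 2 − 0 = 2; medium effort: 13 − 10 = 3; high effort: 24 − 20 = 4. Unhealthy prefers high effort.
At least one type deviates; the separating profile fails.

No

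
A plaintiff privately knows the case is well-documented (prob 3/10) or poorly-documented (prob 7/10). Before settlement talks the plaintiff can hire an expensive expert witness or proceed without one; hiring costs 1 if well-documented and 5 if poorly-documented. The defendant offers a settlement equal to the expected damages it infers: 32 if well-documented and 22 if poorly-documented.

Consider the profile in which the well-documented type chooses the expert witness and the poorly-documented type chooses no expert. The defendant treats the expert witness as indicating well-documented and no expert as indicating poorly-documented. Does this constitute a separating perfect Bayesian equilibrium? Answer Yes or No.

Under these beliefs, the expert witness earns settlement 32 and no expert earns settlement 22.
well-documented: the expert witness nets 32 − 1 = 31; no expert nets 22. well-documented prefers the expert witness.
poorly-documented: the expert witness nets 32 − 5 = 27; no expert nets 22. poorly-documented would deviate to the expert witness.
poorly-documented has a profitable deviation, so the profile is not an equilibrium.

No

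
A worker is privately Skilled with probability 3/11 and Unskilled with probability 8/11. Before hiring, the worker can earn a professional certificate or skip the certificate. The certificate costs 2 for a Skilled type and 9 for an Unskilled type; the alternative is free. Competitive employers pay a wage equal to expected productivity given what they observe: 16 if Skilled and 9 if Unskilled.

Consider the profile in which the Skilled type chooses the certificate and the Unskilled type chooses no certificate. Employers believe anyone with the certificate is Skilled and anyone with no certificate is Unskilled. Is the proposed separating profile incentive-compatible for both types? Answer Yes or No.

Under these beliefs, the certificate earns wage 16 and no certificate earns wage 9.
Skilled: the certificate nets 16 − 2 = 14; no certificate nets 9. Skilled prefers the certificate.
Unskilled: the certificate nets 16 − 9 = 7; no certificate nets 9. Unskilled prefers no certificate.
Neither type deviates, so the separating profile is an equilibrium.

Yes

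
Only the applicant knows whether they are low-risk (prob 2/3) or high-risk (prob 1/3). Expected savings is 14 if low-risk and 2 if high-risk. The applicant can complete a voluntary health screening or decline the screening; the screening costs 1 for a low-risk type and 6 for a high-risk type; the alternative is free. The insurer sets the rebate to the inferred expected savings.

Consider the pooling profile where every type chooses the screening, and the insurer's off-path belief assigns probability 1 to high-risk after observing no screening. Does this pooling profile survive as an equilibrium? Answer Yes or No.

On path, the insurer holds the prior and pays 2/3·14 + 1/3·2 = 10. Off path (no screening), believing high-risk, it pays 2.
low-risk: the screening nets 10 − 1 = 9; no screening nets 2. low-risk stays.
high-risk: the screening nets 10 − 6 = 4; no screening nets 2. high-risk stays.
No type deviates, so pooling is sustained.

Yes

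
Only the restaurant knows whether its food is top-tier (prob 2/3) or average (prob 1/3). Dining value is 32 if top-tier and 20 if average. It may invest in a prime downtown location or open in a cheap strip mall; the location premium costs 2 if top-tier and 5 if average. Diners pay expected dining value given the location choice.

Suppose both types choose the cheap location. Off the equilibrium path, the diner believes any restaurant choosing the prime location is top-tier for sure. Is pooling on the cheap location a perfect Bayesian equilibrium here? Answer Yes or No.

On path, the diner holds the prior and pays 2/3·32 + 1/3·20 = 28. Off path (the prime location), believing top-tier, it pays 32.
top-tier: the cheap location nets 28; the prime location nets 32 − 2 = 30. top-tier would deviate.
average: the cheap location nets 28; the prime location nets 32 − 5 = 27. average stays.
A type deviates, so pooling fails.

No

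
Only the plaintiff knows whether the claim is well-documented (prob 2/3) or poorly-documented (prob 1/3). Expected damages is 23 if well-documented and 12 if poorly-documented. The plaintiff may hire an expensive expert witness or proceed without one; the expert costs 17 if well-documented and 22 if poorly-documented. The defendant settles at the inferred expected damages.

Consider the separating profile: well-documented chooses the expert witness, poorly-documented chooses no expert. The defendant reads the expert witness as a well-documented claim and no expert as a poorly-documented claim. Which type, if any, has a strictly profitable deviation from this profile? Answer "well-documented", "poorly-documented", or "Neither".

well-documented

The expert witness pays 23; no expert pays 12.
well-documented: assigned the expert witness, nets 23 − 17 = 6; deviating to no expert nets 12.
poorly-documented: assigned no expert, nets 12; deviating to the expert witness nets 23 − 22 = 1.
The well-documented type gains 6 by deviating.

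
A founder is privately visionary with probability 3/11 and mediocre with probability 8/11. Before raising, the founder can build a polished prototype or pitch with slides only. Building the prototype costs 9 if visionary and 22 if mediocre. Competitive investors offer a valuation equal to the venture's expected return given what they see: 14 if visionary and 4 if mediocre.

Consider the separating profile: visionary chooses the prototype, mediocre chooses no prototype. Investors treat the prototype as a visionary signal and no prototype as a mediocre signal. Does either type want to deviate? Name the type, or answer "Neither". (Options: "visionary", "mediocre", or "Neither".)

Neither

The prototype pays 14; no prototype pays 4.
visionary: assigned the prototype, nets 14 − 9 = 5; deviating to no prototype nets 4.
mediocre: assigned no prototype, nets 4; deviating to the prototype nets 14 − 22 = -8.
Both types strictly prefer their assigned action; no profitable deviation.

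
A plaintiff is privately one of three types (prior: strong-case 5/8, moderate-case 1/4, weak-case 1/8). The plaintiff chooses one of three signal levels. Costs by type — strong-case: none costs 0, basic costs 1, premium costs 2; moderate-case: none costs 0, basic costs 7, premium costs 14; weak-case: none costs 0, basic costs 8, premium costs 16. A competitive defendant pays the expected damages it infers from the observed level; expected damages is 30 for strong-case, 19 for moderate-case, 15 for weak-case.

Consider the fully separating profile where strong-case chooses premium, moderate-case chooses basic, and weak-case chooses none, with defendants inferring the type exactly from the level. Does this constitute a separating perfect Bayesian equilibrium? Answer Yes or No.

Separating settlements: premium → 30, basic → 19, none → 15.
strong-case (assigned premium): none: 15 − 0 = 15; basic: 19 − 1 = 18; premium: 30 − 2 = 28. strong-case stays.
moderate-case (assigned basic): none: 15 − 0 = 15; basic: 19 − 7 = 12; premium: 30 − 14 = 16. moderate-case prefers premium.
weak-case (assigned none): none: 15 − 0 = 15; basic: 19 − 8 = 11; premium: 30 − 16 = 14. weak-case stays.
At least one type deviates; the separating profile fails.

No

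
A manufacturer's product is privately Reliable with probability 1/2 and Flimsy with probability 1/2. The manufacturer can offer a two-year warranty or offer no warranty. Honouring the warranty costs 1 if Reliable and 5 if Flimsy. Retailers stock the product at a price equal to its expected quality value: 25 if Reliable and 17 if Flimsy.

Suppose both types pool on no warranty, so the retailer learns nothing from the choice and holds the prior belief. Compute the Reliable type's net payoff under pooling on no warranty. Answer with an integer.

Pooled price = 1/2·25 + 1/2·17 = 21.
Reliable pays no cost for no warranty, so net payoff = 21.

21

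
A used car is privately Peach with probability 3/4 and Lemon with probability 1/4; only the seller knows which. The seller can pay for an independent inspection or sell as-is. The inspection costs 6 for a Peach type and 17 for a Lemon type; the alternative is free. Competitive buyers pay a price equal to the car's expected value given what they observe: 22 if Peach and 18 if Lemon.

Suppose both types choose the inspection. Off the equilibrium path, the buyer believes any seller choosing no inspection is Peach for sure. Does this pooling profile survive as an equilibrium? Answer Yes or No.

On path, the buyer holds the prior and pays 3/4·22 + 1/4·18 = 21. Off path (no inspection), believing Peach, it pays 22.
Peach: the inspection nets 21 − 6 = 15; no inspection nets 22. Peach would deviate.
Lemon: the inspection nets 21 − 17 = 4; no inspection nets 22. Lemon would deviate.
A type deviates, so pooling fails.

No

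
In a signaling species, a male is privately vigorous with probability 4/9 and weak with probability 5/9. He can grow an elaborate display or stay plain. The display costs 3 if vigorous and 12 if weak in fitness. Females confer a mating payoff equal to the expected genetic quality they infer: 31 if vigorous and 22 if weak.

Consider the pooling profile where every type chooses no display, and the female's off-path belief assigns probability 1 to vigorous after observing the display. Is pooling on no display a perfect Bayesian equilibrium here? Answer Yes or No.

No

On path, the female holds the prior and pays 4/9·31 + 5/9·22 = 26. Off path (the display), believing vigorous, it pays 31.
vigorous: no display nets 26; the display nets 31 − 3 = 28. vigorous would deviate.
weak: no display nets 26; the display nets 31 − 12 = 19. weak stays.
A type deviates, so pooling fails.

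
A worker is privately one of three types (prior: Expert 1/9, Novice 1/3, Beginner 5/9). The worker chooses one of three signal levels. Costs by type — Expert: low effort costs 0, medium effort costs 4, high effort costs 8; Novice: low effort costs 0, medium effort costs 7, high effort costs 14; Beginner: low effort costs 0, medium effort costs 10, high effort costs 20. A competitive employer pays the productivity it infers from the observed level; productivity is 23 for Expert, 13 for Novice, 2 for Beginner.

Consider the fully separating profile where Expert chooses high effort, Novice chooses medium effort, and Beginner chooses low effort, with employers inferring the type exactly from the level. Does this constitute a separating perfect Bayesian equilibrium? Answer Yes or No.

Separating wages: high effort → 23, medium effort → 13, low effort → 2.
Expert (assigned high effort): low effort: 2 − 0 = 2; medium effort: 13 − 4 = 9; high effort: 23 − 8 = 15. Expert stays.
Novice (assigned medium effort): low effort: 2 − 0 = 2; medium effort: 13 − 7 = 6; high effort: 23 − 14 = 9. Novice prefers high effort.
Beginner (assigned low effort): low effort: 2 − 0 = 2; medium effort: 13 − 10 = 3; high effort: 23 − 20 = 3. Beginner prefers medium effort.
At least one type deviates; the separating profile fails.

No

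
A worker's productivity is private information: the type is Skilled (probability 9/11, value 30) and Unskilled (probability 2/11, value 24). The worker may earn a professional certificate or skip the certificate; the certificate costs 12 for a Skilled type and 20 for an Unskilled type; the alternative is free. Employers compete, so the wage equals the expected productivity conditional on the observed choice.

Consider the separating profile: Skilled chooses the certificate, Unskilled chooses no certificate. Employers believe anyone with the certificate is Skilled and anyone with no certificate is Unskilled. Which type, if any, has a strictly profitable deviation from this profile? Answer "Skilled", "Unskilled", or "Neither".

The certificate pays 30; no certificate pays 24.
Skilled: assigned the certificate, nets 30 − 12 = 18; deviating to no certificate nets 24.
Unskilled: assigned no certificate, nets 24; deviating to the certificate nets 30 − 20 = 10.
The Skilled type gains 6 by deviating.

Skilled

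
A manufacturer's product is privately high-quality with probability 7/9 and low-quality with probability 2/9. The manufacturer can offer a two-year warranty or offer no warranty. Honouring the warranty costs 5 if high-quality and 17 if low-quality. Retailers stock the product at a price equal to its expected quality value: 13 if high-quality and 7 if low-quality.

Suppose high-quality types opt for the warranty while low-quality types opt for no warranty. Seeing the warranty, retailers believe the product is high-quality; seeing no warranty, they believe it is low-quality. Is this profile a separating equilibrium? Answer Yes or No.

Yes

Under these beliefs, the warranty earns price 13 and no warranty earns price 7.
high-quality: the warranty nets 13 − 5 = 8; no warranty nets 7. high-quality prefers the warranty.
low-quality: the warranty nets 13 − 17 = -4; no warranty nets 7. low-quality prefers no warranty.
Neither type deviates, so the separating profile is an equilibrium.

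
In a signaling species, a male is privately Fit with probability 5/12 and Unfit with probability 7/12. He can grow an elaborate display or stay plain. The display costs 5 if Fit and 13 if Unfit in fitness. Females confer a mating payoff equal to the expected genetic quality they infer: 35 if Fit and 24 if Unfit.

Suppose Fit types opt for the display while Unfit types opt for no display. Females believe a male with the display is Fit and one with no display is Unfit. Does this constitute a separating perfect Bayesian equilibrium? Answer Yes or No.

Yes

Under these beliefs, the display earns mating payoff 35 and no display earns mating payoff 24.
Fit: the display nets 35 − 5 = 30; no display nets 24. Fit prefers the display.
Unfit: the display nets 35 − 13 = 22; no display nets 24. Unfit prefers no display.
Neither type deviates, so the separating profile is an equilibrium.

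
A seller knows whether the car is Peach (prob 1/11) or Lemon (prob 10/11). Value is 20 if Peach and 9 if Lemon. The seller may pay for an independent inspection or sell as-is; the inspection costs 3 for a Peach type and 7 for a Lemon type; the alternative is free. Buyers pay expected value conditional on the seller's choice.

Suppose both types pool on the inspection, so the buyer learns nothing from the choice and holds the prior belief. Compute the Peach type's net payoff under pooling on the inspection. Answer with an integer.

7

Pooled price = 1/11·20 + 10/11·9 = 10.
Peach pays cost 3 for the inspection, so net payoff = 10 − 3 = 7.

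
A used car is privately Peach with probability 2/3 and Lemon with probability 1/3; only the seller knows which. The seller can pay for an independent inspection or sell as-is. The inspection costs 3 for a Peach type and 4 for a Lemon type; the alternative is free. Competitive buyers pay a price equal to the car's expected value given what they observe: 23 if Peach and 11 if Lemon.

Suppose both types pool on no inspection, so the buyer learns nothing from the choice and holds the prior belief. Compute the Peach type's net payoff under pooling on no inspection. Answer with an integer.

19

Pooled price = 2/3·23 + 1/3·11 = 19.
Peach pays no cost for no inspection, so net payoff = 19.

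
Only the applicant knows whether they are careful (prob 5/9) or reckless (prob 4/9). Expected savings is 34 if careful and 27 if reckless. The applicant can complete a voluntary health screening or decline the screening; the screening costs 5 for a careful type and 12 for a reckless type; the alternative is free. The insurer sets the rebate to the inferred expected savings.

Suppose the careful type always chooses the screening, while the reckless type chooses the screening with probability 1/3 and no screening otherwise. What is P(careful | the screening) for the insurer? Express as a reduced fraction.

P(the screening) = (5/9)·1 + (4/9)·(1/3) = 19/27.
By Bayes' rule, P(careful | the screening) = (5/9) / (19/27) = 15/19.

15/19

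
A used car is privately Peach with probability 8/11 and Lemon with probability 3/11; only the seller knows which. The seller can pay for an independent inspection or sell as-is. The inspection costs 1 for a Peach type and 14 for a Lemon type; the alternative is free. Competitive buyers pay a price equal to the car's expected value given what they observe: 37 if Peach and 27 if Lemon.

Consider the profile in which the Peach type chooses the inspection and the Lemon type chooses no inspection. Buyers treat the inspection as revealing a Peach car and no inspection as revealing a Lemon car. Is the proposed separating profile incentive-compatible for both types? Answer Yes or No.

Yes

Under these beliefs, the inspection earns price 37 and no inspection earns price 27.
Peach: the inspection nets 37 − 1 = 36; no inspection nets 27. Peach prefers the inspection.
Lemon: the inspection nets 37 − 14 = 23; no inspection nets 27. Lemon prefers no inspection.
Neither type deviates, so the separating profile is an equilibrium.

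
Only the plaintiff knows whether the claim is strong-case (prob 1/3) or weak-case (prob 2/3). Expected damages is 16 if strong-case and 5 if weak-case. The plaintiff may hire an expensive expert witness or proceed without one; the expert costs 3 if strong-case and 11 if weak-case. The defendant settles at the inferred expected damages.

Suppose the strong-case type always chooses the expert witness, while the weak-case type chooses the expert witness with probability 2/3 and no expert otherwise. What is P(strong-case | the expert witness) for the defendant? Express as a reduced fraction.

3/7

P(the expert witness) = (1/3)·1 + (2/3)·(2/3) = 7/9.
By Bayes' rule, P(strong-case | the expert witness) = (1/3) / (7/9) = 3/7.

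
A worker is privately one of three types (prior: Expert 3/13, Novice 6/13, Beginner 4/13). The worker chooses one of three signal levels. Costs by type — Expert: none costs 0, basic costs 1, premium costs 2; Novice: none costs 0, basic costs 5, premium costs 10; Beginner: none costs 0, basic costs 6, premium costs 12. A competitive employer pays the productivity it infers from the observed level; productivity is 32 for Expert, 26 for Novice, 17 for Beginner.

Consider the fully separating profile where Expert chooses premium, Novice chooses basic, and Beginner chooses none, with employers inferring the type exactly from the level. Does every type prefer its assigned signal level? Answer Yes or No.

No

Separating wages: premium → 32, basic → 26, none → 17.
Expert (assigned premium): none: 17 − 0 = 17; basic: 26 − 1 = 25; premium: 32 − 2 = 30. Expert stays.
Novice (assigned basic): none: 17 − 0 = 17; basic: 26 − 5 = 21; premium: 32 − 10 = 22. Novice prefers premium.
Beginner (assigned none): none: 17 − 0 = 17; basic: 26 − 6 = 20; premium: 32 − 12 = 20. Beginner prefers basic.
At least one type deviates; the separating profile fails.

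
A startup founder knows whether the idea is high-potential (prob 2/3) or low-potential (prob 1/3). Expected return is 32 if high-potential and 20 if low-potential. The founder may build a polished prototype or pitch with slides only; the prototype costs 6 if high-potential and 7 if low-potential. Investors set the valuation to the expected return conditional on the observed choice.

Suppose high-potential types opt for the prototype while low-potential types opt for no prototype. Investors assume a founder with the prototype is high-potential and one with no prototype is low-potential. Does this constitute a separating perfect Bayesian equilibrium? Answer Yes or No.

Under these beliefs, the prototype earns valuation 32 and no prototype earns valuation 20.
high-potential: the prototype nets 32 − 6 = 26; no prototype nets 20. high-potential prefers the prototype.
low-potential: the prototype nets 32 − 7 = 25; no prototype nets 20. low-potential would deviate to the prototype.
low-potential has a profitable deviation, so the profile is not an equilibrium.

No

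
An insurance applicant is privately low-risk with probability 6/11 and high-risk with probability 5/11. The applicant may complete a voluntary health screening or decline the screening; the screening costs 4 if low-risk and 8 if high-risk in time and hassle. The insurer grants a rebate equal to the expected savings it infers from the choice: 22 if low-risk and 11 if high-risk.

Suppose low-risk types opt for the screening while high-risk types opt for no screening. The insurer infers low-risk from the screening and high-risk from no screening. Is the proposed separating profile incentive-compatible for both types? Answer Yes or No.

No

Under these beliefs, the screening earns rebate 22 and no screening earns rebate 11.
low-risk: the screening nets 22 − 4 = 18; no screening nets 11. low-risk prefers the screening.
high-risk: the screening nets 22 − 8 = 14; no screening nets 11. high-risk would deviate to the screening.
high-risk has a profitable deviation, so the profile is not an equilibrium.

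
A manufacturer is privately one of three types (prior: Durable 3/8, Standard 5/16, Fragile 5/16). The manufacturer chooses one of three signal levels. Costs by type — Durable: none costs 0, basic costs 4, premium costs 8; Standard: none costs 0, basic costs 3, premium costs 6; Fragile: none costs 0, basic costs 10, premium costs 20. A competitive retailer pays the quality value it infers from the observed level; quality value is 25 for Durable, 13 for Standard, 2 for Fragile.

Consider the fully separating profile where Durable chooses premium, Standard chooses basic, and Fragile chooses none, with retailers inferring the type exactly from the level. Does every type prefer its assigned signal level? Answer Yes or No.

Separating prices: premium → 25, basic → 13, none → 2.
Durable (assigned premium): none: 2 − 0 = 2; basic: 13 − 4 = 9; premium: 25 − 8 = 17. Durable stays.
Standard (assigned basic): none: 2 − 0 = 2; basic: 13 − 3 = 10; premium: 25 − 6 = 19. Standard prefers premium.
Fragile (assigned none): none: 2 − 0 = 2; basic: 13 − 10 = 3; premium: 25 − 20 = 5. Fragile prefers premium.
At least one type deviates; the separating profile fails.

No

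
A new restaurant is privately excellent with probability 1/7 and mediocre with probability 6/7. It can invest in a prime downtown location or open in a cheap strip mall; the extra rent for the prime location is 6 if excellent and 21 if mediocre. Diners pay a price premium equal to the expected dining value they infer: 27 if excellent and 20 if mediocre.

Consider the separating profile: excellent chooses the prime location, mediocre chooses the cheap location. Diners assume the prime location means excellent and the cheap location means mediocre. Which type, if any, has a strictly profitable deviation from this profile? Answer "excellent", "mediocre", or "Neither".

The prime location pays 27; the cheap location pays 20.
excellent: assigned the prime location, nets 27 − 6 = 21; deviating to the cheap location nets 20.
mediocre: assigned the cheap location, nets 20; deviating to the prime location nets 27 − 21 = 6.
Both types strictly prefer their assigned action; no profitable deviation.

Neither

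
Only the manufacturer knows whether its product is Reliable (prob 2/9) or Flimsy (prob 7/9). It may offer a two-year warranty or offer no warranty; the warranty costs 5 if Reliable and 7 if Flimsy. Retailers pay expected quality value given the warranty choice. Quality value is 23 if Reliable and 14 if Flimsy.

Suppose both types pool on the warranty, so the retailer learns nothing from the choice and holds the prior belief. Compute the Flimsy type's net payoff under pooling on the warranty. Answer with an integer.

9

Pooled price = 2/9·23 + 7/9·14 = 16.
Flimsy pays cost 7 for the warranty, so net payoff = 16 − 7 = 9.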